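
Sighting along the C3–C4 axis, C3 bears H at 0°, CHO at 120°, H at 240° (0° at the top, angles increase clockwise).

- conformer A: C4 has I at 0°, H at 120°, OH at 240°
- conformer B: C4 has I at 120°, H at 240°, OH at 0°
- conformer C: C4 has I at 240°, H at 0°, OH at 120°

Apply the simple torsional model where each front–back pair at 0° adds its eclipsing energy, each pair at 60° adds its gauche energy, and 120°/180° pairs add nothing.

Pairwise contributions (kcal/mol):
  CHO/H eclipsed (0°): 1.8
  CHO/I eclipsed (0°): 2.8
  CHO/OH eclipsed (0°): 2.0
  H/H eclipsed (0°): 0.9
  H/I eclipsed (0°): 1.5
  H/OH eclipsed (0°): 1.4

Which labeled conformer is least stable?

B

A (eclipsed): H–I eclipsed, CHO–H eclipsed, H–OH eclipsed; 1.5 + 1.8 + 1.4 = 4.7 kcal/mol.
B (eclipsed): H–OH eclipsed, CHO–I eclipsed, H–H eclipsed; 1.4 + 2.8 + 0.9 = 5.1 kcal/mol.
C (eclipsed): H–H eclipsed, CHO–OH eclipsed, H–I eclipsed; 0.9 + 2.0 + 1.5 = 4.4 kcal/mol.
B has the highest total (5.1 kcal/mol).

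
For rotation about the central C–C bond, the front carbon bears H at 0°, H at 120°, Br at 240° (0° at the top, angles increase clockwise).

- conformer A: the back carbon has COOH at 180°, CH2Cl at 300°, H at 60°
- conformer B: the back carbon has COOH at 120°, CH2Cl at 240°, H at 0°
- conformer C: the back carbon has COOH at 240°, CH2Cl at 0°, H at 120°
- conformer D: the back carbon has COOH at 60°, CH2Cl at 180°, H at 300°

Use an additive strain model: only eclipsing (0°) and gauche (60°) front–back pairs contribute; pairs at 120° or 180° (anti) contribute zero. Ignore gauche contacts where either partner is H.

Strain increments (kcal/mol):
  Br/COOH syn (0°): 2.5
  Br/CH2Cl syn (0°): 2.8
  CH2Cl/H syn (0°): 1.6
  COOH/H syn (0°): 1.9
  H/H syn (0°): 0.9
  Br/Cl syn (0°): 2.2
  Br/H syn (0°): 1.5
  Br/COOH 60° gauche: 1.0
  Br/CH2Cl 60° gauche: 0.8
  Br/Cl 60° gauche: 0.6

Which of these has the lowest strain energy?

D

A (staggered): Br(240°)/COOH(180°) gauche 1.0; Br(240°)/CH2Cl(300°) gauche 0.8 → 1.8 kcal/mol.
B (eclipsed): H(0°)/H(0°) eclipsed 0.9; H(120°)/COOH(120°) eclipsed 1.9; Br(240°)/CH2Cl(240°) eclipsed 2.8 → 5.6 kcal/mol.
C (eclipsed): H(0°)/CH2Cl(0°) eclipsed 1.6; H(120°)/H(120°) eclipsed 0.9; Br(240°)/COOH(240°) eclipsed 2.5 → 5.0 kcal/mol.
D (staggered): Br(240°)/CH2Cl(180°) gauche 0.8 → 0.8 kcal/mol.
D has the lowest total (0.8 kcal/mol).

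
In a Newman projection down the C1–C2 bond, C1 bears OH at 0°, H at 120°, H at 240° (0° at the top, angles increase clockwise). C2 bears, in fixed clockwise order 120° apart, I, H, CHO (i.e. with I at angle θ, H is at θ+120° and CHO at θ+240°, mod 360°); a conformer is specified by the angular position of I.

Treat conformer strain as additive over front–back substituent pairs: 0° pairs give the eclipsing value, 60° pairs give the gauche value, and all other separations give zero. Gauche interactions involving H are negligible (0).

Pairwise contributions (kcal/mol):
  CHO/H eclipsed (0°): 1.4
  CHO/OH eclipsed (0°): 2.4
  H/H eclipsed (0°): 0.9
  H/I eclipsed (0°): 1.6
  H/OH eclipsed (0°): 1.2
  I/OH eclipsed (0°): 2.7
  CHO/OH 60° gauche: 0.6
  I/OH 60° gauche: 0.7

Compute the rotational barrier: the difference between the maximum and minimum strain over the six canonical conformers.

4.4 kcal/mol

I at 0° (eclipsed): OH–I eclipsed, H–H eclipsed, H–CHO eclipsed; 2.7 + 0.9 + 1.4 = 5.0 kcal/mol.
I at 60° (staggered): OH–I gauche, OH–CHO gauche; 0.7 + 0.6 = 1.3 kcal/mol.
I at 120° (eclipsed): OH–CHO eclipsed, H–I eclipsed, H–H eclipsed; 2.4 + 1.6 + 0.9 = 4.9 kcal/mol.
I at 180° (staggered): OH–CHO gauche; 0.6 = 0.6 kcal/mol.
I at 240° (eclipsed): OH–H eclipsed, H–CHO eclipsed, H–I eclipsed; 1.2 + 1.4 + 1.6 = 4.2 kcal/mol.
I at 300° (staggered): OH–I gauche; 0.7 = 0.7 kcal/mol.
Max at 0° (5.0 kcal/mol), min at 180° (0.6 kcal/mol); barrier = 4.4 kcal/mol.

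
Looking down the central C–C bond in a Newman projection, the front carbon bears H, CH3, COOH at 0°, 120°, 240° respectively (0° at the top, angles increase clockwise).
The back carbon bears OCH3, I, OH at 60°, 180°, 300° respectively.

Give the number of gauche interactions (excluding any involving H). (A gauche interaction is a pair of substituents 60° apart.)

4

Non-H gauche pairs: CH3(120°)/OCH3(60°); CH3(120°)/I(180°); COOH(240°)/I(180°); COOH(240°)/OH(300°) — 4 interactions.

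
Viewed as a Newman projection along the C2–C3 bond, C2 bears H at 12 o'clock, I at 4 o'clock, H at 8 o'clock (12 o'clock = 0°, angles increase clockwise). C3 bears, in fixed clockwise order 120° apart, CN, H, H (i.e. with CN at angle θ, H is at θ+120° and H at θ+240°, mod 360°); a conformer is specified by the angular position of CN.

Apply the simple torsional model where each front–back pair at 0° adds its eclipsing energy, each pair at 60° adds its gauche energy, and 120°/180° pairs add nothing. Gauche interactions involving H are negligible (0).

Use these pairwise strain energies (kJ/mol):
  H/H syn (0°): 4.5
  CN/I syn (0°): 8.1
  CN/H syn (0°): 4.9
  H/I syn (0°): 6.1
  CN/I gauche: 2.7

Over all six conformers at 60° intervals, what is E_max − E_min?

CN at 0° (eclipsed): H(0°)/CN(0°) eclipsed 4.9; I(120°)/H(120°) eclipsed 6.1; H(240°)/H(240°) eclipsed 4.5 → 15.5 kJ/mol.
CN at 60° (staggered): I(120°)/CN(60°) gauche 2.7 → 2.7 kJ/mol.
CN at 120° (eclipsed): H(0°)/H(0°) eclipsed 4.5; I(120°)/CN(120°) eclipsed 8.1; H(240°)/H(240°) eclipsed 4.5 → 17.1 kJ/mol.
CN at 180° (staggered): I(120°)/CN(180°) gauche 2.7 → 2.7 kJ/mol.
CN at 240° (eclipsed): H(0°)/H(0°) eclipsed 4.5; I(120°)/H(120°) eclipsed 6.1; H(240°)/CN(240°) eclipsed 4.9 → 15.5 kJ/mol.
CN at 300° (staggered): no non-H gauche contacts → 0.0 kJ/mol.
Max at 120° (17.1 kJ/mol), min at 300° (0.0 kJ/mol); barrier = 17.1 kJ/mol.

17.1 kJ/mol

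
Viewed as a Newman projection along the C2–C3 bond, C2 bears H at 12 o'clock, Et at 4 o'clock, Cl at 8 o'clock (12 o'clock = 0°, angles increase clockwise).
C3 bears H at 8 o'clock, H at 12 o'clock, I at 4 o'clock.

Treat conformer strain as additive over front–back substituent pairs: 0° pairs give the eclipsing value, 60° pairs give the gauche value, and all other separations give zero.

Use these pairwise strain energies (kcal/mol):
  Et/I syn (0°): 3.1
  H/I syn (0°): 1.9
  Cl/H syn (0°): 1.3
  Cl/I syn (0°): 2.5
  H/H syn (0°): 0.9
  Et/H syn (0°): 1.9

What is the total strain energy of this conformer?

This conformer (eclipsed): H–H eclipsed, Et–I eclipsed, Cl–H eclipsed; 0.9 + 3.1 + 1.3 = 5.3 kcal/mol.

5.3 kcal/mol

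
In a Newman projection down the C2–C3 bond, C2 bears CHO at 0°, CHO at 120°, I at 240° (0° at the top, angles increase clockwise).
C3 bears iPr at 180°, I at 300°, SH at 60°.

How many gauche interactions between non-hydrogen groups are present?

6

Non-H gauche pairs: CHO(0°)/I(300°); CHO(0°)/SH(60°); CHO(120°)/iPr(180°); CHO(120°)/SH(60°); I(240°)/iPr(180°); I(240°)/I(300°) — 6 interactions.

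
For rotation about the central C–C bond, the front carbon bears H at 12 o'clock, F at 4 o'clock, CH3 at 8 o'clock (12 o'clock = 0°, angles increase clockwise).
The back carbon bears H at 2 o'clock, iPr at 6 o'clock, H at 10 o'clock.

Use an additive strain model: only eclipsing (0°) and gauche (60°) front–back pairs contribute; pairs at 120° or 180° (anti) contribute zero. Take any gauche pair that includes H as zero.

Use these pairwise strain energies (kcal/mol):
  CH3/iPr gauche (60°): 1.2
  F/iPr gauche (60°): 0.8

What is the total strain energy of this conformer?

2.0 kcal/mol

This conformer (staggered): F(120°)/iPr(180°) gauche 0.8; CH3(240°)/iPr(180°) gauche 1.2 → 2.0 kcal/mol.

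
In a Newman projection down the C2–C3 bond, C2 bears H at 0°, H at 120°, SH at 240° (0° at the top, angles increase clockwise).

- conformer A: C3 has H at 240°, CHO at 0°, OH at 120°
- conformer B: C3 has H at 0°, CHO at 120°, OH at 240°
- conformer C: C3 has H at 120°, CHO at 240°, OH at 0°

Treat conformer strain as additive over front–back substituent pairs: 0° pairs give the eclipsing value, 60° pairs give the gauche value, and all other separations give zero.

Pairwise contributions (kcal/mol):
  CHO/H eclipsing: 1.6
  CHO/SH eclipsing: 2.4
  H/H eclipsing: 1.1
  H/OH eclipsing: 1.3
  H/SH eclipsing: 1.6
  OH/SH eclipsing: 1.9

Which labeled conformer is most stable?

A

A (eclipsed): H–CHO eclipsed, H–OH eclipsed, SH–H eclipsed; 1.6 + 1.3 + 1.6 = 4.5 kcal/mol.
B (eclipsed): H–H eclipsed, H–CHO eclipsed, SH–OH eclipsed; 1.1 + 1.6 + 1.9 = 4.6 kcal/mol.
C (eclipsed): H–OH eclipsed, H–H eclipsed, SH–CHO eclipsed; 1.3 + 1.1 + 2.4 = 4.8 kcal/mol.
A has the lowest total (4.5 kcal/mol).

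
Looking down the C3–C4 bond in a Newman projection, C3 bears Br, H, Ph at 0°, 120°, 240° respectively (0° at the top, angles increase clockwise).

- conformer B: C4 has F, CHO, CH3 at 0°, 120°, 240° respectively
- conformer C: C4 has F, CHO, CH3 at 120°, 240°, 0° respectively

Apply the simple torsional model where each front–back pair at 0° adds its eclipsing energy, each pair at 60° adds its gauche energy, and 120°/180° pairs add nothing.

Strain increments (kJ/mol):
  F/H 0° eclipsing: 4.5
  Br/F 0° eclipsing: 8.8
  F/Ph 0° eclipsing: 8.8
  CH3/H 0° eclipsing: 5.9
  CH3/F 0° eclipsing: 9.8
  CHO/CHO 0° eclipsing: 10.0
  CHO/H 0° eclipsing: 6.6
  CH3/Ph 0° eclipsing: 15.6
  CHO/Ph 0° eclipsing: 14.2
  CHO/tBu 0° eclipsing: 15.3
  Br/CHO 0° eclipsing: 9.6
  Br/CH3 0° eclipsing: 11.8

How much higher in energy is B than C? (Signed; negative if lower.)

+0.5 kJ/mol

B is eclipsed. Br at 0° is eclipsed with F at 0° (8.8); H at 120° is eclipsed with CHO at 120° (6.6); Ph at 240° is eclipsed with CH3 at 240° (15.6). Total 31.0 kJ/mol.
C is eclipsed. Br at 0° is eclipsed with CH3 at 0° (11.8); H at 120° is eclipsed with F at 120° (4.5); Ph at 240° is eclipsed with CHO at 240° (14.2). Total 30.5 kJ/mol.
E(B) − E(C) = 31.0 − 30.5 = +0.5 kJ/mol.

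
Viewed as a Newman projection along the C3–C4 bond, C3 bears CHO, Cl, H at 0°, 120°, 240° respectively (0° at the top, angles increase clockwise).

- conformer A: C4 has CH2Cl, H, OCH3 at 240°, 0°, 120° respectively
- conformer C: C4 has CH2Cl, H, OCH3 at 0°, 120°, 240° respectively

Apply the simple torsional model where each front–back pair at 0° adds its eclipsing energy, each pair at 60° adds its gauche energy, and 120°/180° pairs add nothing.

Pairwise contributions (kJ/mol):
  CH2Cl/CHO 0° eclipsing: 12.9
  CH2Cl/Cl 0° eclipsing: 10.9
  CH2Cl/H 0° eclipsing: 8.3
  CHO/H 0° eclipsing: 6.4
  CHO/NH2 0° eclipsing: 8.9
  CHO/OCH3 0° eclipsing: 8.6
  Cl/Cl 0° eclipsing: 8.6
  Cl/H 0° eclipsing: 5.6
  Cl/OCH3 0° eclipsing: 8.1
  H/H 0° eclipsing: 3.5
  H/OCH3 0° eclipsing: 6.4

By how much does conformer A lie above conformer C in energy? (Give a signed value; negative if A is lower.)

A (eclipsed): CHO(0°)/H(0°) eclipsed 6.4; Cl(120°)/OCH3(120°) eclipsed 8.1; H(240°)/CH2Cl(240°) eclipsed 8.3 → 22.8 kJ/mol.
C (eclipsed): CHO(0°)/CH2Cl(0°) eclipsed 12.9; Cl(120°)/H(120°) eclipsed 5.6; H(240°)/OCH3(240°) eclipsed 6.4 → 24.9 kJ/mol.
E(A) − E(C) = 22.8 − 24.9 = -2.1 kJ/mol.

-2.1 kJ/mol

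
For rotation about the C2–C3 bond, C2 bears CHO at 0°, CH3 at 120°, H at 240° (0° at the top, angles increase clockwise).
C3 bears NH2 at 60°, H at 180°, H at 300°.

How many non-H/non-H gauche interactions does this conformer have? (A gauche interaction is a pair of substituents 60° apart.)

Non-H gauche pairs: CHO(0°)/NH2(60°); CH3(120°)/NH2(60°) — 2 interactions.

2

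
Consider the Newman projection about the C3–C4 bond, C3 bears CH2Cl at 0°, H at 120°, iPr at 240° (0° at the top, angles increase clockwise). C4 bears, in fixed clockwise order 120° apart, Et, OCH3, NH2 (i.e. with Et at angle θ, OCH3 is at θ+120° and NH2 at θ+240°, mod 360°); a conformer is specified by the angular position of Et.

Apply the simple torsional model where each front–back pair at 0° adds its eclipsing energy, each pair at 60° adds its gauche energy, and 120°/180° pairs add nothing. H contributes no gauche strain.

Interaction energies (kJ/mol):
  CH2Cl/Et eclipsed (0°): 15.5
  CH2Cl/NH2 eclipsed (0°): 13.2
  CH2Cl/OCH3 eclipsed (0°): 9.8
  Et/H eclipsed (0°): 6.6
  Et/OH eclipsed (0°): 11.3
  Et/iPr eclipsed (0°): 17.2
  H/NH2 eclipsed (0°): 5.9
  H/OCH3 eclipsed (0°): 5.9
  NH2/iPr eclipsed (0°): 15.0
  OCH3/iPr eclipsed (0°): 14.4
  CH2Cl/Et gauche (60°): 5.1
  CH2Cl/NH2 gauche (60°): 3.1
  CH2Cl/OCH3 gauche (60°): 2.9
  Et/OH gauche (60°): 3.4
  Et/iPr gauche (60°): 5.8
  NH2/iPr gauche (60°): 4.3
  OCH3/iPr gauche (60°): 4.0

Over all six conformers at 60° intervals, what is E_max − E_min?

Et at 0° (eclipsed): CH2Cl(0°)/Et(0°) eclipsed 15.5; H(120°)/OCH3(120°) eclipsed 5.9; iPr(240°)/NH2(240°) eclipsed 15.0 → 36.4 kJ/mol.
Et at 60° (staggered): CH2Cl(0°)/Et(60°) gauche 5.1; CH2Cl(0°)/NH2(300°) gauche 3.1; iPr(240°)/OCH3(180°) gauche 4.0; iPr(240°)/NH2(300°) gauche 4.3 → 16.5 kJ/mol.
Et at 120° (eclipsed): CH2Cl(0°)/NH2(0°) eclipsed 13.2; H(120°)/Et(120°) eclipsed 6.6; iPr(240°)/OCH3(240°) eclipsed 14.4 → 34.2 kJ/mol.
Et at 180° (staggered): CH2Cl(0°)/OCH3(300°) gauche 2.9; CH2Cl(0°)/NH2(60°) gauche 3.1; iPr(240°)/Et(180°) gauche 5.8; iPr(240°)/OCH3(300°) gauche 4.0 → 15.8 kJ/mol.
Et at 240° (eclipsed): CH2Cl(0°)/OCH3(0°) eclipsed 9.8; H(120°)/NH2(120°) eclipsed 5.9; iPr(240°)/Et(240°) eclipsed 17.2 → 32.9 kJ/mol.
Et at 300° (staggered): CH2Cl(0°)/Et(300°) gauche 5.1; CH2Cl(0°)/OCH3(60°) gauche 2.9; iPr(240°)/Et(300°) gauche 5.8; iPr(240°)/NH2(180°) gauche 4.3 → 18.1 kJ/mol.
Max at 0° (36.4 kJ/mol), min at 180° (15.8 kJ/mol); barrier = 20.6 kJ/mol.

20.6 kJ/mol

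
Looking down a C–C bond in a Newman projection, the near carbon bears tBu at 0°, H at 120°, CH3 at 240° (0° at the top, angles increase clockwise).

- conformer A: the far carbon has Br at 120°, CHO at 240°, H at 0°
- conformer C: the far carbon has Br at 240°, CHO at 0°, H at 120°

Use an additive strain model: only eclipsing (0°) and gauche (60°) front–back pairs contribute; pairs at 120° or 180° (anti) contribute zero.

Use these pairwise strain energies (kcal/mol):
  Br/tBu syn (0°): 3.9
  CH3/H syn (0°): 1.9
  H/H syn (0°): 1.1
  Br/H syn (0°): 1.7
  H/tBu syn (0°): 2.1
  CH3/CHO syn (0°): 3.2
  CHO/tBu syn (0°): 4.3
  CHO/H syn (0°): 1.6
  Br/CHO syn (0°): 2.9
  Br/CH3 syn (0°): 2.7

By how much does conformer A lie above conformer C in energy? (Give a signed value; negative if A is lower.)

-1.1 kcal/mol

A (eclipsed): tBu–H eclipsed, H–Br eclipsed, CH3–CHO eclipsed; 2.1 + 1.7 + 3.2 = 7.0 kcal/mol.
C (eclipsed): tBu–CHO eclipsed, H–H eclipsed, CH3–Br eclipsed; 4.3 + 1.1 + 2.7 = 8.1 kcal/mol.
E(A) − E(C) = 7.0 − 8.1 = -1.1 kcal/mol.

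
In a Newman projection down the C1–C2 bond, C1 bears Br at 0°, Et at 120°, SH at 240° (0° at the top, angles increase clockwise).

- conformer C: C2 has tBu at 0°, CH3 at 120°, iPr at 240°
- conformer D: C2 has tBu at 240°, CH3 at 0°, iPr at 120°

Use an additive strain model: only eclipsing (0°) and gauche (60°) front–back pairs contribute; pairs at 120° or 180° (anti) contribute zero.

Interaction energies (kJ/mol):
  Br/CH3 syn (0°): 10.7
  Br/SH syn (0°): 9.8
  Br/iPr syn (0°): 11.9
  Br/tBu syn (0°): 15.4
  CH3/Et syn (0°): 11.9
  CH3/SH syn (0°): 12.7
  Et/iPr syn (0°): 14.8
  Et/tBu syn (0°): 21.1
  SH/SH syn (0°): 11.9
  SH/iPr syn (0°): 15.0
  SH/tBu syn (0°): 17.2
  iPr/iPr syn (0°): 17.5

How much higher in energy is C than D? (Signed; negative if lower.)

-0.4 kJ/mol

C (eclipsed): Br–tBu eclipsed, Et–CH3 eclipsed, SH–iPr eclipsed; 15.4 + 11.9 + 15.0 = 42.3 kJ/mol.
D (eclipsed): Br–CH3 eclipsed, Et–iPr eclipsed, SH–tBu eclipsed; 10.7 + 14.8 + 17.2 = 42.7 kJ/mol.
E(C) − E(D) = 42.3 − 42.7 = -0.4 kJ/mol.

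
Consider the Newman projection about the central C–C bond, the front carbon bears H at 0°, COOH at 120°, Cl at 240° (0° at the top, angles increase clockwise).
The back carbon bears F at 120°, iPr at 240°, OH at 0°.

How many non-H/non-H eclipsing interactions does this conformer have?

2

Non-H eclipsing pairs: COOH(120°)/F(120°); Cl(240°)/iPr(240°) — 2 interactions.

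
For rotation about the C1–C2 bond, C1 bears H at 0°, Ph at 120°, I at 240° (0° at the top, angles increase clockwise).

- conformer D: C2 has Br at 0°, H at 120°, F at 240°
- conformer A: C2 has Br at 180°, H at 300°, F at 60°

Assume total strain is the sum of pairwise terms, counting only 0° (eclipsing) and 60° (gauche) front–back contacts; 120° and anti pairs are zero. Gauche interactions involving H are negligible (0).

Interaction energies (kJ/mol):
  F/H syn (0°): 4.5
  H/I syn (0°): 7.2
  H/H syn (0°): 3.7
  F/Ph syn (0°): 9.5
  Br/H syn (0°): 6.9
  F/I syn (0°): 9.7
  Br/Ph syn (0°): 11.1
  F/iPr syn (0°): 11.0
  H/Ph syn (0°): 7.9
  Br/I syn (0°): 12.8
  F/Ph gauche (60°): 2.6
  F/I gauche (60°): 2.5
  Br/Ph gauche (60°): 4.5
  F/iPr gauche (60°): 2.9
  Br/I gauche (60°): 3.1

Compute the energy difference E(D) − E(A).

D (eclipsed): H(0°)/Br(0°) eclipsed 6.9; Ph(120°)/H(120°) eclipsed 7.9; I(240°)/F(240°) eclipsed 9.7 → 24.5 kJ/mol.
A (staggered): Ph(120°)/Br(180°) gauche 4.5; Ph(120°)/F(60°) gauche 2.6; I(240°)/Br(180°) gauche 3.1 → 10.2 kJ/mol.
E(D) − E(A) = 24.5 − 10.2 = +14.3 kJ/mol.

+14.3 kJ/mol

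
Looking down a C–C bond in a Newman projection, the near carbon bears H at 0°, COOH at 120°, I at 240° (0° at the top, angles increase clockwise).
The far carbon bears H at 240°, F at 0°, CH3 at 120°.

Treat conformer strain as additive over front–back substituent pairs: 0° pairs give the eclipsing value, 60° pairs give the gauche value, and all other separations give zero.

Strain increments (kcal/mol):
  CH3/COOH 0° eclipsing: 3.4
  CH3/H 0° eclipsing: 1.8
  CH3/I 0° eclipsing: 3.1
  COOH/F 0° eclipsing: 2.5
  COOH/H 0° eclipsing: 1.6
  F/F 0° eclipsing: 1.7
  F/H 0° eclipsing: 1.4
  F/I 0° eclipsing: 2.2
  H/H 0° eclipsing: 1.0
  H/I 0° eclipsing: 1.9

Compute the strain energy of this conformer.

This conformer (eclipsed): H(0°)/F(0°) eclipsed 1.4; COOH(120°)/CH3(120°) eclipsed 3.4; I(240°)/H(240°) eclipsed 1.9 → 6.7 kcal/mol.

6.7 kcal/mol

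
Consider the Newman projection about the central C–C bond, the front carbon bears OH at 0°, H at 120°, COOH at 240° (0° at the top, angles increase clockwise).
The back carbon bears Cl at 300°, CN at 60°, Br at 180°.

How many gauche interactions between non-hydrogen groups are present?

4

Non-H gauche pairs: OH(0°)/Cl(300°); OH(0°)/CN(60°); COOH(240°)/Cl(300°); COOH(240°)/Br(180°) — 4 interactions.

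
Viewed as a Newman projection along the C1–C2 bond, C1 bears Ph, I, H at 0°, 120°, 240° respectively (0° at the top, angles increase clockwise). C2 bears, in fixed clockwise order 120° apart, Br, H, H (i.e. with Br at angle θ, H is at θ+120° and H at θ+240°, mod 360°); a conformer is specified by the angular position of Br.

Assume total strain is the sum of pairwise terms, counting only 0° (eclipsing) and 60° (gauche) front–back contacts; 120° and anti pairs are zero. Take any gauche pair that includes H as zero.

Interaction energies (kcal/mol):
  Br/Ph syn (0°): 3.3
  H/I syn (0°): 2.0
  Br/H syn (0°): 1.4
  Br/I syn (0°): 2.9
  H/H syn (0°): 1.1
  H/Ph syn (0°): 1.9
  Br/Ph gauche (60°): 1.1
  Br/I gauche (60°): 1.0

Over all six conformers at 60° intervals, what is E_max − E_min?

Br at 0° (eclipsed): Ph–Br eclipsed, I–H eclipsed, H–H eclipsed; 3.3 + 2.0 + 1.1 = 6.4 kcal/mol.
Br at 60° (staggered): Ph–Br gauche, I–Br gauche; 1.1 + 1.0 = 2.1 kcal/mol.
Br at 120° (eclipsed): Ph–H eclipsed, I–Br eclipsed, H–H eclipsed; 1.9 + 2.9 + 1.1 = 5.9 kcal/mol.
Br at 180° (staggered): I–Br gauche; 1.0 = 1.0 kcal/mol.
Br at 240° (eclipsed): Ph–H eclipsed, I–H eclipsed, H–Br eclipsed; 1.9 + 2.0 + 1.4 = 5.3 kcal/mol.
Br at 300° (staggered): Ph–Br gauche; 1.1 = 1.1 kcal/mol.
Max at 0° (6.4 kcal/mol), min at 180° (1.0 kcal/mol); barrier = 5.4 kcal/mol.

5.4 kcal/mol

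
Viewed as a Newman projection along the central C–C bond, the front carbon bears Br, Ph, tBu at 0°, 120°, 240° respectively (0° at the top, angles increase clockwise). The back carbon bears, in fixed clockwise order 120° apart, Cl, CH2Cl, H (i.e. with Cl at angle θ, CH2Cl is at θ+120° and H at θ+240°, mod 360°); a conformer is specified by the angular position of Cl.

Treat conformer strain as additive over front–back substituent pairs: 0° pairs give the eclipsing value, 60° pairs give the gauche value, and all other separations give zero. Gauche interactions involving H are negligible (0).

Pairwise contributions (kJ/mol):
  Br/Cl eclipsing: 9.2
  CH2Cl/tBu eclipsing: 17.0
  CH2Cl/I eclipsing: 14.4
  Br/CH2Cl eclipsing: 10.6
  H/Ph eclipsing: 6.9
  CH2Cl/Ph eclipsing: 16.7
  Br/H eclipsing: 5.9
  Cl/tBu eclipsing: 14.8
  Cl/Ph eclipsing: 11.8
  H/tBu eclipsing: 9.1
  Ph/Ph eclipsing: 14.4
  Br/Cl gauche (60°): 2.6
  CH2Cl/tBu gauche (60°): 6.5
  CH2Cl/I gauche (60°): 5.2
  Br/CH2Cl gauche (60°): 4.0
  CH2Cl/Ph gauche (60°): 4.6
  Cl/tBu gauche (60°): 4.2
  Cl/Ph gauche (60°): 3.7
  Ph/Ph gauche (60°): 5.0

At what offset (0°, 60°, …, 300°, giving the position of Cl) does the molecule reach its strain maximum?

Cl at 0° (eclipsed): Br(0°)/Cl(0°) eclipsed 9.2; Ph(120°)/CH2Cl(120°) eclipsed 16.7; tBu(240°)/H(240°) eclipsed 9.1 → 35.0 kJ/mol.
Cl at 60° (staggered): Br(0°)/Cl(60°) gauche 2.6; Ph(120°)/Cl(60°) gauche 3.7; Ph(120°)/CH2Cl(180°) gauche 4.6; tBu(240°)/CH2Cl(180°) gauche 6.5 → 17.4 kJ/mol.
Cl at 120° (eclipsed): Br(0°)/H(0°) eclipsed 5.9; Ph(120°)/Cl(120°) eclipsed 11.8; tBu(240°)/CH2Cl(240°) eclipsed 17.0 → 34.7 kJ/mol.
Cl at 180° (staggered): Br(0°)/CH2Cl(300°) gauche 4.0; Ph(120°)/Cl(180°) gauche 3.7; tBu(240°)/Cl(180°) gauche 4.2; tBu(240°)/CH2Cl(300°) gauche 6.5 → 18.4 kJ/mol.
Cl at 240° (eclipsed): Br(0°)/CH2Cl(0°) eclipsed 10.6; Ph(120°)/H(120°) eclipsed 6.9; tBu(240°)/Cl(240°) eclipsed 14.8 → 32.3 kJ/mol.
Cl at 300° (staggered): Br(0°)/Cl(300°) gauche 2.6; Br(0°)/CH2Cl(60°) gauche 4.0; Ph(120°)/CH2Cl(60°) gauche 4.6; tBu(240°)/Cl(300°) gauche 4.2 → 15.4 kJ/mol.
The maximum (35.0 kJ/mol) occurs with Cl at 0°.

0°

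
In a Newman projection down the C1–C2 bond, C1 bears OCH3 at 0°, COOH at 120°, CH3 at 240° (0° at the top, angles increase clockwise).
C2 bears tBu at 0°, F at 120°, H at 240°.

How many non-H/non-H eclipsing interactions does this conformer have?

2

Non-H eclipsing pairs: OCH3(0°)/tBu(0°); COOH(120°)/F(120°) — 2 interactions.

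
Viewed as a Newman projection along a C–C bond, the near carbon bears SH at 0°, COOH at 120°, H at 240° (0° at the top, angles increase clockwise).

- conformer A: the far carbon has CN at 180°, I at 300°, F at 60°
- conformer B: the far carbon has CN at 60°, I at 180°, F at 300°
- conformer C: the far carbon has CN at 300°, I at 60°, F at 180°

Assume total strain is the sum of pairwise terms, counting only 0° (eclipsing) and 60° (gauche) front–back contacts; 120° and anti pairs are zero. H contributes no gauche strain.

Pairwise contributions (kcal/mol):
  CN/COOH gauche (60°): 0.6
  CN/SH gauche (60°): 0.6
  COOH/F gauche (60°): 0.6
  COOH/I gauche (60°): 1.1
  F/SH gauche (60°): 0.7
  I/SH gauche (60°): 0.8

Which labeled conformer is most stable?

A (staggered): SH–I gauche, SH–F gauche, COOH–CN gauche, COOH–F gauche; 0.8 + 0.7 + 0.6 + 0.6 = 2.7 kcal/mol.
B (staggered): SH–CN gauche, SH–F gauche, COOH–CN gauche, COOH–I gauche; 0.6 + 0.7 + 0.6 + 1.1 = 3.0 kcal/mol.
C (staggered): SH–CN gauche, SH–I gauche, COOH–I gauche, COOH–F gauche; 0.6 + 0.8 + 1.1 + 0.6 = 3.1 kcal/mol.
A has the lowest total (2.7 kcal/mol).

A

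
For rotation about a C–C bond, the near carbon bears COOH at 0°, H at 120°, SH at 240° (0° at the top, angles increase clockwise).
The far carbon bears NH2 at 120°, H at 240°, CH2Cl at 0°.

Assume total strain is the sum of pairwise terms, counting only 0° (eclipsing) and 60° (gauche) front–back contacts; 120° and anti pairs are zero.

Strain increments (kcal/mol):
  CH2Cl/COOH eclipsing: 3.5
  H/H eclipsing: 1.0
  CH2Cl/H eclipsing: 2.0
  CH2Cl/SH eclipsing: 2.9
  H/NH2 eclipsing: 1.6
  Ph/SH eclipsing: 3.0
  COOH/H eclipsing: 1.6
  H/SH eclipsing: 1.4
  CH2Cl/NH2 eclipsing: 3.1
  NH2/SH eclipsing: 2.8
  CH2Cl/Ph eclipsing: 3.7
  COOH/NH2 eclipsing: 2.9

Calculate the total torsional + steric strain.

This conformer (eclipsed): COOH(0°)/CH2Cl(0°) eclipsed 3.5; H(120°)/NH2(120°) eclipsed 1.6; SH(240°)/H(240°) eclipsed 1.4 → 6.5 kcal/mol.

6.5 kcal/mol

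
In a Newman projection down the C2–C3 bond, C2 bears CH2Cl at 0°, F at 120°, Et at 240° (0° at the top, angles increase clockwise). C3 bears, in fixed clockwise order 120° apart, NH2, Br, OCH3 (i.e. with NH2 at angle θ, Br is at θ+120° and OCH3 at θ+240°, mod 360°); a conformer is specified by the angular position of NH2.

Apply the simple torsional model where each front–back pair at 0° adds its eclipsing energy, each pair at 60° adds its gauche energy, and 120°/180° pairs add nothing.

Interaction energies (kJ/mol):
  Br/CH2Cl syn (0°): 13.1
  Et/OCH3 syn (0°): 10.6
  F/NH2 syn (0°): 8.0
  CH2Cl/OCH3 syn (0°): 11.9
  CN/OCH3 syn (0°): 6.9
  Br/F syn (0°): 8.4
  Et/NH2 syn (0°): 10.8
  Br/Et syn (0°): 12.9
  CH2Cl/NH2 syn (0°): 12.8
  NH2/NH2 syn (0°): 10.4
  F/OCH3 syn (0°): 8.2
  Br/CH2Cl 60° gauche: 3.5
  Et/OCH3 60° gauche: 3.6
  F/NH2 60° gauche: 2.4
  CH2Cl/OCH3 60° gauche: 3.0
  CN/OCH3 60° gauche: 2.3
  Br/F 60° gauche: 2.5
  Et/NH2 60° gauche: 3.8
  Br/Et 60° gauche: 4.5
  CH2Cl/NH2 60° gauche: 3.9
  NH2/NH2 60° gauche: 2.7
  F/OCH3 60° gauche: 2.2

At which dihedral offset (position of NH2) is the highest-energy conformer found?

120°

NH2 at 0° (eclipsed): CH2Cl(0°)/NH2(0°) eclipsed 12.8; F(120°)/Br(120°) eclipsed 8.4; Et(240°)/OCH3(240°) eclipsed 10.6 → 31.8 kJ/mol.
NH2 at 60° (staggered): CH2Cl(0°)/NH2(60°) gauche 3.9; CH2Cl(0°)/OCH3(300°) gauche 3.0; F(120°)/NH2(60°) gauche 2.4; F(120°)/Br(180°) gauche 2.5; Et(240°)/Br(180°) gauche 4.5; Et(240°)/OCH3(300°) gauche 3.6 → 19.9 kJ/mol.
NH2 at 120° (eclipsed): CH2Cl(0°)/OCH3(0°) eclipsed 11.9; F(120°)/NH2(120°) eclipsed 8.0; Et(240°)/Br(240°) eclipsed 12.9 → 32.8 kJ/mol.
NH2 at 180° (staggered): CH2Cl(0°)/Br(300°) gauche 3.5; CH2Cl(0°)/OCH3(60°) gauche 3.0; F(120°)/NH2(180°) gauche 2.4; F(120°)/OCH3(60°) gauche 2.2; Et(240°)/NH2(180°) gauche 3.8; Et(240°)/Br(300°) gauche 4.5 → 19.4 kJ/mol.
NH2 at 240° (eclipsed): CH2Cl(0°)/Br(0°) eclipsed 13.1; F(120°)/OCH3(120°) eclipsed 8.2; Et(240°)/NH2(240°) eclipsed 10.8 → 32.1 kJ/mol.
NH2 at 300° (staggered): CH2Cl(0°)/NH2(300°) gauche 3.9; CH2Cl(0°)/Br(60°) gauche 3.5; F(120°)/Br(60°) gauche 2.5; F(120°)/OCH3(180°) gauche 2.2; Et(240°)/NH2(300°) gauche 3.8; Et(240°)/OCH3(180°) gauche 3.6 → 19.5 kJ/mol.
The maximum (32.8 kJ/mol) occurs with NH2 at 120°.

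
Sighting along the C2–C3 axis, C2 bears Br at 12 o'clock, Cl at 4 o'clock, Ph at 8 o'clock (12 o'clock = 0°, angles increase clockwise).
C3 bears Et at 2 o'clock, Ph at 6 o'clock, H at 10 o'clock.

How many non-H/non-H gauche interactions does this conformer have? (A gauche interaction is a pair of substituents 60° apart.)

4

Non-H gauche pairs: Br(0°)/Et(60°); Cl(120°)/Et(60°); Cl(120°)/Ph(180°); Ph(240°)/Ph(180°) — 4 interactions.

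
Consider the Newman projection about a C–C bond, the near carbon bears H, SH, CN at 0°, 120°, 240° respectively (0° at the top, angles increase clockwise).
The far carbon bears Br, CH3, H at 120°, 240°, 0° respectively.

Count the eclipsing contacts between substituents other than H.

Non-H eclipsing pairs: SH(120°)/Br(120°); CN(240°)/CH3(240°) — 2 interactions.

2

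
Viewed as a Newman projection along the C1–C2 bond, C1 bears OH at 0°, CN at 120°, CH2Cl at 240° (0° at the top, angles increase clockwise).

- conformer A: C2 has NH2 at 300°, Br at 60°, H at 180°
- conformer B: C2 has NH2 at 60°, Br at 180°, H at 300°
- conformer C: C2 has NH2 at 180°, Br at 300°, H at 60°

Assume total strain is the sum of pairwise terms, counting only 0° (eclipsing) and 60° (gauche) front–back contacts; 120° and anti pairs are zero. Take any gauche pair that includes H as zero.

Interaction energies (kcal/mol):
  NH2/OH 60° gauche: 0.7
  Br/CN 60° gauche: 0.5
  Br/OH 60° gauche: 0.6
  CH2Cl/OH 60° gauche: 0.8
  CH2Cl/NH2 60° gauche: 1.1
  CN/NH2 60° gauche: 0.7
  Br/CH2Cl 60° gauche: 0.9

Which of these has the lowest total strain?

A is staggered. OH at 0° is gauche with NH2 at 300° (0.7); OH at 0° is gauche with Br at 60° (0.6); CN at 120° is gauche with Br at 60° (0.5); CH2Cl at 240° is gauche with NH2 at 300° (1.1). Total 2.9 kcal/mol.
B is staggered. OH at 0° is gauche with NH2 at 60° (0.7); CN at 120° is gauche with NH2 at 60° (0.7); CN at 120° is gauche with Br at 180° (0.5); CH2Cl at 240° is gauche with Br at 180° (0.9). Total 2.8 kcal/mol.
C is staggered. OH at 0° is gauche with Br at 300° (0.6); CN at 120° is gauche with NH2 at 180° (0.7); CH2Cl at 240° is gauche with NH2 at 180° (1.1); CH2Cl at 240° is gauche with Br at 300° (0.9). Total 3.3 kcal/mol.
B has the lowest total (2.8 kcal/mol).

B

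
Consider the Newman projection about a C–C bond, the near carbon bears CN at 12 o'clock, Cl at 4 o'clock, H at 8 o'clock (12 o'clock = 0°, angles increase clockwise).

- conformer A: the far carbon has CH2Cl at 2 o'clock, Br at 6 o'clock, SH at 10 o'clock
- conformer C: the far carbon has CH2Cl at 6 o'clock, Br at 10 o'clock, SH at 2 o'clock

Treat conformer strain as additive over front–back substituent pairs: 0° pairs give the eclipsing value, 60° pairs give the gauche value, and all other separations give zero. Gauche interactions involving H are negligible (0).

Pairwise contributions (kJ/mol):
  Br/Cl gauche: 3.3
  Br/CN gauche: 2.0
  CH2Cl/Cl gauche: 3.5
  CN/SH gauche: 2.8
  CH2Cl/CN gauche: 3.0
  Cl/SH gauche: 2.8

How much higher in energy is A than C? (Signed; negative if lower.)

+1.5 kJ/mol

A is staggered. CN at 0° is gauche with CH2Cl at 60° (3.0); CN at 0° is gauche with SH at 300° (2.8); Cl at 120° is gauche with CH2Cl at 60° (3.5); Cl at 120° is gauche with Br at 180° (3.3). Total 12.6 kJ/mol.
C is staggered. CN at 0° is gauche with Br at 300° (2.0); CN at 0° is gauche with SH at 60° (2.8); Cl at 120° is gauche with CH2Cl at 180° (3.5); Cl at 120° is gauche with SH at 60° (2.8). Total 11.1 kJ/mol.
E(A) − E(C) = 12.6 − 11.1 = +1.5 kJ/mol.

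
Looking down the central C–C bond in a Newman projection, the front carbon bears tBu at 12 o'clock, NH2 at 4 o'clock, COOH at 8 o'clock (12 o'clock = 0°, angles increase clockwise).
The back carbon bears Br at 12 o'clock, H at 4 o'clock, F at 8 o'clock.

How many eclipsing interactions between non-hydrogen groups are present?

2

Non-H eclipsing pairs: tBu(0°)/Br(0°); COOH(240°)/F(240°) — 2 interactions.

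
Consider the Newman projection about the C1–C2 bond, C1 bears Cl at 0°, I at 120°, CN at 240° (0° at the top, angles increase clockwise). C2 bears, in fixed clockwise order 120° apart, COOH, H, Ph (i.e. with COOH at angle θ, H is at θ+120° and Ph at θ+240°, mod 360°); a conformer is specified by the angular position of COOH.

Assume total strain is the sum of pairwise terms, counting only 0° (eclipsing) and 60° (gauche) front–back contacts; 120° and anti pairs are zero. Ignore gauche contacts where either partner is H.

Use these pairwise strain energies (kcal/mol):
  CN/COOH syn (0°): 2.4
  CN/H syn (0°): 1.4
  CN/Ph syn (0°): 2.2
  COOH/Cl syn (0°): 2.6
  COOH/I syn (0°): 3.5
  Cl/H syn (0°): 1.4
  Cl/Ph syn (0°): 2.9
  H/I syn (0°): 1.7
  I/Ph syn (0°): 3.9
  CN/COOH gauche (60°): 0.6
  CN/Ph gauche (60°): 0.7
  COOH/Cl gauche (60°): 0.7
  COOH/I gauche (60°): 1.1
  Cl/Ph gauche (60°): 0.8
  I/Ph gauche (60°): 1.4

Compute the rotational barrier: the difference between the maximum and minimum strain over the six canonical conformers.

4.5 kcal/mol

COOH at 0° (eclipsed): Cl(0°)/COOH(0°) eclipsed 2.6; I(120°)/H(120°) eclipsed 1.7; CN(240°)/Ph(240°) eclipsed 2.2 → 6.5 kcal/mol.
COOH at 60° (staggered): Cl(0°)/COOH(60°) gauche 0.7; Cl(0°)/Ph(300°) gauche 0.8; I(120°)/COOH(60°) gauche 1.1; CN(240°)/Ph(300°) gauche 0.7 → 3.3 kcal/mol.
COOH at 120° (eclipsed): Cl(0°)/Ph(0°) eclipsed 2.9; I(120°)/COOH(120°) eclipsed 3.5; CN(240°)/H(240°) eclipsed 1.4 → 7.8 kcal/mol.
COOH at 180° (staggered): Cl(0°)/Ph(60°) gauche 0.8; I(120°)/COOH(180°) gauche 1.1; I(120°)/Ph(60°) gauche 1.4; CN(240°)/COOH(180°) gauche 0.6 → 3.9 kcal/mol.
COOH at 240° (eclipsed): Cl(0°)/H(0°) eclipsed 1.4; I(120°)/Ph(120°) eclipsed 3.9; CN(240°)/COOH(240°) eclipsed 2.4 → 7.7 kcal/mol.
COOH at 300° (staggered): Cl(0°)/COOH(300°) gauche 0.7; I(120°)/Ph(180°) gauche 1.4; CN(240°)/COOH(300°) gauche 0.6; CN(240°)/Ph(180°) gauche 0.7 → 3.4 kcal/mol.
Max at 120° (7.8 kcal/mol), min at 60° (3.3 kcal/mol); barrier = 4.5 kcal/mol.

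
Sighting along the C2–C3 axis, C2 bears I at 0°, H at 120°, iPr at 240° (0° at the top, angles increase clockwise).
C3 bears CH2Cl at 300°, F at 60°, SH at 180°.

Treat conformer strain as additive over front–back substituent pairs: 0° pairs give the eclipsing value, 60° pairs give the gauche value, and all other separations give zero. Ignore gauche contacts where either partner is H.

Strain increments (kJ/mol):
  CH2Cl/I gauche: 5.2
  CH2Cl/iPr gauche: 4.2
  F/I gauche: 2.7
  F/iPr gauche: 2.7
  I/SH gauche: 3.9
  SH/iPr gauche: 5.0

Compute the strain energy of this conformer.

17.1 kJ/mol

This conformer (staggered): I(0°)/CH2Cl(300°) gauche 5.2; I(0°)/F(60°) gauche 2.7; iPr(240°)/CH2Cl(300°) gauche 4.2; iPr(240°)/SH(180°) gauche 5.0 → 17.1 kJ/mol.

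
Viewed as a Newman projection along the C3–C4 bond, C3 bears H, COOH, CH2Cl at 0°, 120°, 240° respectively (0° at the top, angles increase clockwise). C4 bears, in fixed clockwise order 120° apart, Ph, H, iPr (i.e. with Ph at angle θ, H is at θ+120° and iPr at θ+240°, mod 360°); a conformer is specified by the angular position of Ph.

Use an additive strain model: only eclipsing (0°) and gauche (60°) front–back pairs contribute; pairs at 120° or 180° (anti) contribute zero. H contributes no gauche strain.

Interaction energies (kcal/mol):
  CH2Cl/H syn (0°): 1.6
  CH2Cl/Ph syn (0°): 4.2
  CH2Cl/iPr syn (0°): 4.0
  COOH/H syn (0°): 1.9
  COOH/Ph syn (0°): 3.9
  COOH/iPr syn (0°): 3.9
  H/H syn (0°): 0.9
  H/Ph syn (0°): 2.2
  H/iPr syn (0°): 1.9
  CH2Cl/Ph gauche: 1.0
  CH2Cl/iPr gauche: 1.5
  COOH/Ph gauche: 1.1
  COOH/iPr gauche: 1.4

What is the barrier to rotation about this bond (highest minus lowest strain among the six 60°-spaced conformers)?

6.4 kcal/mol

Ph at 0° (eclipsed): H(0°)/Ph(0°) eclipsed 2.2; COOH(120°)/H(120°) eclipsed 1.9; CH2Cl(240°)/iPr(240°) eclipsed 4.0 → 8.1 kcal/mol.
Ph at 60° (staggered): COOH(120°)/Ph(60°) gauche 1.1; CH2Cl(240°)/iPr(300°) gauche 1.5 → 2.6 kcal/mol.
Ph at 120° (eclipsed): H(0°)/iPr(0°) eclipsed 1.9; COOH(120°)/Ph(120°) eclipsed 3.9; CH2Cl(240°)/H(240°) eclipsed 1.6 → 7.4 kcal/mol.
Ph at 180° (staggered): COOH(120°)/Ph(180°) gauche 1.1; COOH(120°)/iPr(60°) gauche 1.4; CH2Cl(240°)/Ph(180°) gauche 1.0 → 3.5 kcal/mol.
Ph at 240° (eclipsed): H(0°)/H(0°) eclipsed 0.9; COOH(120°)/iPr(120°) eclipsed 3.9; CH2Cl(240°)/Ph(240°) eclipsed 4.2 → 9.0 kcal/mol.
Ph at 300° (staggered): COOH(120°)/iPr(180°) gauche 1.4; CH2Cl(240°)/Ph(300°) gauche 1.0; CH2Cl(240°)/iPr(180°) gauche 1.5 → 3.9 kcal/mol.
Max at 240° (9.0 kcal/mol), min at 60° (2.6 kcal/mol); barrier = 6.4 kcal/mol.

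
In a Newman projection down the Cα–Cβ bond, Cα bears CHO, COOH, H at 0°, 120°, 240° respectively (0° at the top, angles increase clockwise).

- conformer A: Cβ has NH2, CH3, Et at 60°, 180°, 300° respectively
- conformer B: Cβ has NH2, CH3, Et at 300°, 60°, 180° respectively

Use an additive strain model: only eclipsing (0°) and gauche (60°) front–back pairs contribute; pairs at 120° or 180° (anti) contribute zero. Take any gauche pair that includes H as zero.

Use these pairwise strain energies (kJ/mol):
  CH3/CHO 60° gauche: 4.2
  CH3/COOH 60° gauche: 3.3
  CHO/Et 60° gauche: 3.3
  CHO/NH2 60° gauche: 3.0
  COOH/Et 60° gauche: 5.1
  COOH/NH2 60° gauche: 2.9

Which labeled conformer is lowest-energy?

A

A (staggered): CHO(0°)/NH2(60°) gauche 3.0; CHO(0°)/Et(300°) gauche 3.3; COOH(120°)/NH2(60°) gauche 2.9; COOH(120°)/CH3(180°) gauche 3.3 → 12.5 kJ/mol.
B (staggered): CHO(0°)/NH2(300°) gauche 3.0; CHO(0°)/CH3(60°) gauche 4.2; COOH(120°)/CH3(60°) gauche 3.3; COOH(120°)/Et(180°) gauche 5.1 → 15.6 kJ/mol.
A has the lowest total (12.5 kJ/mol).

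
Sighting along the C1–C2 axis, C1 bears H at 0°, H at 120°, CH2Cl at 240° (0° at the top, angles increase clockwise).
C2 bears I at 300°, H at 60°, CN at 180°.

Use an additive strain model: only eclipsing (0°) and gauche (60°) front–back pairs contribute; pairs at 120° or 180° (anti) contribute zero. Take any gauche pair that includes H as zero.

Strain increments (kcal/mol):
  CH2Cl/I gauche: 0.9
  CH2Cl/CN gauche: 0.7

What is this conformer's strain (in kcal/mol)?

This conformer is staggered. CH2Cl at 240° is gauche with I at 300° (0.9); CH2Cl at 240° is gauche with CN at 180° (0.7). Total 1.6 kcal/mol.

1.6 kcal/mol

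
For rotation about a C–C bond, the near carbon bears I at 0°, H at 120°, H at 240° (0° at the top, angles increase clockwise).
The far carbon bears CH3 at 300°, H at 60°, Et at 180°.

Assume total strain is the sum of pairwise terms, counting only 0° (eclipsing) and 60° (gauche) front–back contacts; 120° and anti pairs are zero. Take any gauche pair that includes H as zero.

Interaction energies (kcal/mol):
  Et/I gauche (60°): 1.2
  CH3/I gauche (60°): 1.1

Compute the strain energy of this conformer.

1.1 kcal/mol

This conformer (staggered): I(0°)/CH3(300°) gauche 1.1 → 1.1 kcal/mol.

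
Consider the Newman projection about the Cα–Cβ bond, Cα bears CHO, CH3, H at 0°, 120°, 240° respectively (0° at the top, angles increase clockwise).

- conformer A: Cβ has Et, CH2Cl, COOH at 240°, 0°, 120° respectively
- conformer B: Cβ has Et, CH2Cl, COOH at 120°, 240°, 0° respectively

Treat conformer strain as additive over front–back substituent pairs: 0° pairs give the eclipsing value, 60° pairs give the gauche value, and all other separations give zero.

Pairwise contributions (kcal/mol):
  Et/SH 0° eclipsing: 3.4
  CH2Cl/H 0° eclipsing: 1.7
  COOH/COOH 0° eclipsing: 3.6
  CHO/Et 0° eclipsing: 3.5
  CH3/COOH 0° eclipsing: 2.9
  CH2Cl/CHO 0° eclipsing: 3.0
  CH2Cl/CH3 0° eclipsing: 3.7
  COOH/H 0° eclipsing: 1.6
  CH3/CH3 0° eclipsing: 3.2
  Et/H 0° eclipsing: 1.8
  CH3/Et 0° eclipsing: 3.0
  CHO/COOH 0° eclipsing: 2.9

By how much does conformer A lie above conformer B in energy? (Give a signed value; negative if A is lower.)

+0.1 kcal/mol

A is eclipsed. CHO at 0° is eclipsed with CH2Cl at 0° (3.0); CH3 at 120° is eclipsed with COOH at 120° (2.9); H at 240° is eclipsed with Et at 240° (1.8). Total 7.7 kcal/mol.
B is eclipsed. CHO at 0° is eclipsed with COOH at 0° (2.9); CH3 at 120° is eclipsed with Et at 120° (3.0); H at 240° is eclipsed with CH2Cl at 240° (1.7). Total 7.6 kcal/mol.
E(A) − E(B) = 7.7 − 7.6 = +0.1 kcal/mol.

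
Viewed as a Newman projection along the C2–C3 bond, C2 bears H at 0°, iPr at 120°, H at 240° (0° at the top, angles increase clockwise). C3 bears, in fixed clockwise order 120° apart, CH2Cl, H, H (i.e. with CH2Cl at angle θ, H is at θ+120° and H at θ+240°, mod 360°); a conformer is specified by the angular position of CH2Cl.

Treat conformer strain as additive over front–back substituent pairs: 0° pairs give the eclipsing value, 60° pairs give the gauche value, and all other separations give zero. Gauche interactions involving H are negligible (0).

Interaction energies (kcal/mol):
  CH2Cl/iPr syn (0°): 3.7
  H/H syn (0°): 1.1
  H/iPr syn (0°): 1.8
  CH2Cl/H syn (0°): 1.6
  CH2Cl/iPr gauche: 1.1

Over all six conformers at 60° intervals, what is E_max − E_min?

CH2Cl at 0° is eclipsed. H at 0° is eclipsed with CH2Cl at 0° (1.6); iPr at 120° is eclipsed with H at 120° (1.8); H at 240° is eclipsed with H at 240° (1.1). Total 4.5 kcal/mol.
CH2Cl at 60° is staggered. iPr at 120° is gauche with CH2Cl at 60° (1.1). Total 1.1 kcal/mol.
CH2Cl at 120° is eclipsed. H at 0° is eclipsed with H at 0° (1.1); iPr at 120° is eclipsed with CH2Cl at 120° (3.7); H at 240° is eclipsed with H at 240° (1.1). Total 5.9 kcal/mol.
CH2Cl at 180° is staggered. iPr at 120° is gauche with CH2Cl at 180° (1.1). Total 1.1 kcal/mol.
CH2Cl at 240° is eclipsed. H at 0° is eclipsed with H at 0° (1.1); iPr at 120° is eclipsed with H at 120° (1.8); H at 240° is eclipsed with CH2Cl at 240° (1.6). Total 4.5 kcal/mol.
CH2Cl at 300° (staggered): no non-H gauche contacts → 0.0 kcal/mol.
Max at 120° (5.9 kcal/mol), min at 300° (0.0 kcal/mol); barrier = 5.9 kcal/mol.

5.9 kcal/mol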